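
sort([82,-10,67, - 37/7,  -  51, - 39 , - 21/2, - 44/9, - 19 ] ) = [-51,  -  39, - 19, - 21/2,-10, - 37/7, - 44/9, 67, 82 ]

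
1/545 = 1/545 = 0.00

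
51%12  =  3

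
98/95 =1  +  3/95=1.03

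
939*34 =31926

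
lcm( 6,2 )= 6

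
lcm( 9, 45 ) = 45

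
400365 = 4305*93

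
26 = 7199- 7173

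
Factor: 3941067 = 3^1 * 13^1*139^1*727^1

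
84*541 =45444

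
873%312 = 249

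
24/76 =6/19 = 0.32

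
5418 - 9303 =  - 3885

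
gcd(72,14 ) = 2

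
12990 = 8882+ 4108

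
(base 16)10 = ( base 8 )20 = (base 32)G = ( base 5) 31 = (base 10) 16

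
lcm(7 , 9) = 63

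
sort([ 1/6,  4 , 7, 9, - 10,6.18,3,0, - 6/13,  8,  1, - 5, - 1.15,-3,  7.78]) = [ - 10, - 5, - 3,-1.15 ,-6/13,0 , 1/6, 1,  3, 4,6.18 , 7,7.78, 8,9]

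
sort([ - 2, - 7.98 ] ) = [ - 7.98,-2]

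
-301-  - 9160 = 8859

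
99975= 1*99975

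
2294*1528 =3505232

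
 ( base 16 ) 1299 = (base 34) 441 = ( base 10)4761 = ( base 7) 16611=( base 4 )1022121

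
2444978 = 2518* 971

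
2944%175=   144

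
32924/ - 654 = -51+215/327 = - 50.34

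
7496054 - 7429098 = 66956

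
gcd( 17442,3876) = 1938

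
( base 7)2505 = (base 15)426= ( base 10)936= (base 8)1650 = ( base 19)2B5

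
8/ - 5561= - 1 + 5553/5561 = - 0.00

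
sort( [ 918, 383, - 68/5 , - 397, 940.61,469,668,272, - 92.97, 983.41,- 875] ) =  [-875, - 397,-92.97 , - 68/5, 272,383,469,668,918 , 940.61,983.41] 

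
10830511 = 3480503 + 7350008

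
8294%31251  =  8294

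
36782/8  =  18391/4 = 4597.75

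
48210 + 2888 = 51098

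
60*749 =44940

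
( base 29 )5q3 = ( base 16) 1362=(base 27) 6ll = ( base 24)8EI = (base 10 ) 4962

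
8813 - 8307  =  506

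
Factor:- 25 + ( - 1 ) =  - 2^1*13^1=- 26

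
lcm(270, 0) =0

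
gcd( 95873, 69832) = 1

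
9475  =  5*1895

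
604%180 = 64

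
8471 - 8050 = 421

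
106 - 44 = 62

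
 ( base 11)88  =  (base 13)75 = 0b1100000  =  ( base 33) 2U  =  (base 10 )96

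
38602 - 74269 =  - 35667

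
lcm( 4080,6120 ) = 12240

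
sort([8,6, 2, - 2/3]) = [-2/3, 2,6,8] 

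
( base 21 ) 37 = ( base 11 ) 64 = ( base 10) 70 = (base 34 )22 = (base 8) 106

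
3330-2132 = 1198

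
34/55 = 34/55  =  0.62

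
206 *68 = 14008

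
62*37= 2294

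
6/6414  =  1/1069 = 0.00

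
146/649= 146/649 = 0.22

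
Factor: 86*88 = 2^4*11^1*43^1 = 7568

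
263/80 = 263/80=3.29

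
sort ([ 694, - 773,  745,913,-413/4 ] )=[  -  773, - 413/4, 694  ,  745 , 913]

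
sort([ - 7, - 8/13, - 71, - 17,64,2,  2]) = [ - 71, - 17, - 7, - 8/13,2, 2,64]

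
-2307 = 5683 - 7990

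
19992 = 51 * 392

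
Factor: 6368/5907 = 2^5* 3^( - 1)*11^( -1)*179^( - 1)*199^1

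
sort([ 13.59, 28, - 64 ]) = [ - 64, 13.59, 28]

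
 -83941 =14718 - 98659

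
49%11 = 5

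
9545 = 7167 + 2378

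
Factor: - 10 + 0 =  - 2^1 * 5^1 = - 10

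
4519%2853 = 1666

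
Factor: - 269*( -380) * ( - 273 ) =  - 27906060 = -  2^2*3^1*5^1*7^1*13^1*19^1*269^1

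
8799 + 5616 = 14415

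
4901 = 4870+31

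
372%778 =372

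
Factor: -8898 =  - 2^1*3^1*1483^1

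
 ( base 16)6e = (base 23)4i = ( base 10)110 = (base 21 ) 55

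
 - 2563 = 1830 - 4393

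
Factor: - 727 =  - 727^1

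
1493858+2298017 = 3791875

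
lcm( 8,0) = 0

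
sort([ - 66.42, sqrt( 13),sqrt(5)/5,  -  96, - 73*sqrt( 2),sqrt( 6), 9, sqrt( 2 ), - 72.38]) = [ - 73 * sqrt(2), - 96,  -  72.38, - 66.42, sqrt( 5 ) /5 , sqrt( 2), sqrt(6 ), sqrt(13 ),9 ] 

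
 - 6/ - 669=2/223 = 0.01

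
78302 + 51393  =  129695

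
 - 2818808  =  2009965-4828773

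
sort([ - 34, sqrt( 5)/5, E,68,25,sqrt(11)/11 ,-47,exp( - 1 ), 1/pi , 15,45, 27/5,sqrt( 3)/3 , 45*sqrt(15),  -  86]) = [ - 86, - 47,  -  34,sqrt(11 )/11 , 1/pi , exp(-1),sqrt( 5) /5, sqrt( 3 )/3, E, 27/5,  15,  25 , 45,  68 , 45*sqrt(15)] 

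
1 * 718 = 718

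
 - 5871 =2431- 8302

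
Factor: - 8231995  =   - 5^1*17^1*96847^1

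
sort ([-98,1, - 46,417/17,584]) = [-98,-46,1,417/17,584]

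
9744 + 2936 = 12680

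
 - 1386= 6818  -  8204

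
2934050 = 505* 5810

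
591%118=1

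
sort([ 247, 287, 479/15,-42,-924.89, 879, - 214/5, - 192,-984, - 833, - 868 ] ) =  [-984, - 924.89,-868, - 833, - 192, - 214/5, - 42,  479/15,247,287, 879]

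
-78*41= - 3198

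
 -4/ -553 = 4/553 = 0.01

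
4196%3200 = 996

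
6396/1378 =246/53=4.64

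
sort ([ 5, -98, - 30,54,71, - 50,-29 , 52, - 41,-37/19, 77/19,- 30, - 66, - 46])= [ - 98, - 66, - 50, - 46,-41,  -  30, - 30,-29, - 37/19, 77/19,5,52,  54,71]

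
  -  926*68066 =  - 63029116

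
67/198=67/198 = 0.34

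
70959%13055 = 5684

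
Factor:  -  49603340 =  - 2^2*5^1*29^1*85523^1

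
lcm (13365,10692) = 53460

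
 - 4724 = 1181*( - 4)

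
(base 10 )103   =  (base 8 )147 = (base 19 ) 58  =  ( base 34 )31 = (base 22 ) 4F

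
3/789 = 1/263  =  0.00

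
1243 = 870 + 373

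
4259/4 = 1064+3/4 = 1064.75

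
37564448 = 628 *59816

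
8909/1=8909 = 8909.00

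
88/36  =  2+ 4/9  =  2.44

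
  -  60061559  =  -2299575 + -57761984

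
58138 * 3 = 174414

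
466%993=466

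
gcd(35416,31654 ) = 38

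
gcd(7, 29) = 1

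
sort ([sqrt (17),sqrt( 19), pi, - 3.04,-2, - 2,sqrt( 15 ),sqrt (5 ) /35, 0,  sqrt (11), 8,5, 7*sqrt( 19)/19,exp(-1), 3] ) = [-3.04,  -  2, - 2,0, sqrt ( 5) /35, exp(-1),7*sqrt( 19)/19,3, pi,sqrt( 11 ), sqrt( 15),sqrt(17 ),sqrt( 19),5,  8] 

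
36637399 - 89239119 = -52601720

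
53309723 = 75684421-22374698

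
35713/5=7142 + 3/5 = 7142.60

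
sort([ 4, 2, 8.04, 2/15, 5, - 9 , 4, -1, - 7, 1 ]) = [ - 9, - 7, - 1,2/15,1, 2, 4, 4, 5, 8.04]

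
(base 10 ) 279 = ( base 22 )CF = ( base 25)B4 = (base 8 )427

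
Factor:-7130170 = - 2^1*5^1 *199^1*3583^1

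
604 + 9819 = 10423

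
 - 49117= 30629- 79746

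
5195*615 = 3194925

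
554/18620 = 277/9310 = 0.03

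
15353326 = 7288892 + 8064434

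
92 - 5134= - 5042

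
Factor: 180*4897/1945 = 176292/389 = 2^2*3^2 *59^1*83^1*389^(-1)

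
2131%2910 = 2131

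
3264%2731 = 533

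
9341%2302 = 133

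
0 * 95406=0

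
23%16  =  7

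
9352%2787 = 991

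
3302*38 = 125476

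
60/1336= 15/334 = 0.04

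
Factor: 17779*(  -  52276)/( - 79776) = 232353751/19944 = 2^(-3)*3^(-2) * 7^1*23^1*277^ (-1 )*773^1 * 1867^1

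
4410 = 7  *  630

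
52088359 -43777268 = 8311091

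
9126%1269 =243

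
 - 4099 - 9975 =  - 14074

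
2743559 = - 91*( - 30149)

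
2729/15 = 181 + 14/15=181.93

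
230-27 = 203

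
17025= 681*25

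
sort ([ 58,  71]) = [ 58,71] 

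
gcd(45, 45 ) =45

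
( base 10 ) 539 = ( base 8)1033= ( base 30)HT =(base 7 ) 1400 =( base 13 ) 326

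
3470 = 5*694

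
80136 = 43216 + 36920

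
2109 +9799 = 11908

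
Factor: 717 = 3^1*239^1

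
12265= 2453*5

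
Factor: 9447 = 3^1*47^1*67^1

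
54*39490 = 2132460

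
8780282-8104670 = 675612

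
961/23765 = 961/23765 = 0.04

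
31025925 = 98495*315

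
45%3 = 0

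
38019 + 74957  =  112976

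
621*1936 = 1202256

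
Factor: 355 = 5^1  *71^1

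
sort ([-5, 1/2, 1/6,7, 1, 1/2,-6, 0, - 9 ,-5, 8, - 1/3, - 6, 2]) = [-9, - 6, - 6 , - 5,-5,-1/3, 0, 1/6, 1/2, 1/2, 1, 2, 7 , 8]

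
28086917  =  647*43411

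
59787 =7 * 8541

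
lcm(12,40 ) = 120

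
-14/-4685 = 14/4685 = 0.00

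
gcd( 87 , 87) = 87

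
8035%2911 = 2213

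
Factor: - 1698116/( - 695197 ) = 2^2*7^1*59^( - 1)*11783^( - 1)*60647^1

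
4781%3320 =1461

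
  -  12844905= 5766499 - 18611404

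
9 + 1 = 10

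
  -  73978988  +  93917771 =19938783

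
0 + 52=52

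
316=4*79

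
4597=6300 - 1703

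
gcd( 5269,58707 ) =11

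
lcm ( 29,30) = 870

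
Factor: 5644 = 2^2*17^1*83^1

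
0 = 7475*0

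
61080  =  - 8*(-7635 )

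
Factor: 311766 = 2^1*3^1*7^1* 13^1*571^1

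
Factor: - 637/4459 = -7^(  -  1 ) = - 1/7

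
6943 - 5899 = 1044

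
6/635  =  6/635 = 0.01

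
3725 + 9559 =13284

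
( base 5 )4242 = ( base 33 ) hb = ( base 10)572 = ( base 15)282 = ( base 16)23c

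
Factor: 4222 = 2^1*2111^1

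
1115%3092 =1115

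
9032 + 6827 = 15859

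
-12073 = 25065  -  37138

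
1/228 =1/228 = 0.00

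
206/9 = 206/9 = 22.89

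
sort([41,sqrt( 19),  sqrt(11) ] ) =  [ sqrt(11),  sqrt( 19 ), 41] 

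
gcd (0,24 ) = 24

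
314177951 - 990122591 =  - 675944640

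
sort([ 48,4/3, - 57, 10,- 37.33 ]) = [-57, - 37.33 , 4/3,10, 48 ]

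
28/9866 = 14/4933 =0.00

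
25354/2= 12677 = 12677.00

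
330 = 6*55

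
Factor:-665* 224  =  -2^5*5^1*7^2*19^1 = - 148960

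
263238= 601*438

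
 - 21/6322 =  - 21/6322 = -0.00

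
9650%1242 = 956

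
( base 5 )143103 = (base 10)6028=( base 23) B92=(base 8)13614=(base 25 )9G3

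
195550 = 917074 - 721524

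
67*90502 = 6063634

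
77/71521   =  77/71521 =0.00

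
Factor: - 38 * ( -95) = 2^1* 5^1  *  19^2=   3610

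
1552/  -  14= -776/7 = - 110.86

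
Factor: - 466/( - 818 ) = 233^1*409^( - 1) = 233/409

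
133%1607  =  133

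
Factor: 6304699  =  6304699^1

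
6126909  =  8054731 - 1927822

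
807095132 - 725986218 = 81108914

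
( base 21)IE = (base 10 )392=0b110001000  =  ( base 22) hi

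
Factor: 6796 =2^2*1699^1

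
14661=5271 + 9390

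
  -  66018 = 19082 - 85100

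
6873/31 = 221 + 22/31 = 221.71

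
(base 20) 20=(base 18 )24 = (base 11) 37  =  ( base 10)40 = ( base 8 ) 50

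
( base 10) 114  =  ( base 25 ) 4E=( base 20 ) 5e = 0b1110010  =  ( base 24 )4i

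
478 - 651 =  - 173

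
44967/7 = 6423 + 6/7=6423.86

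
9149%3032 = 53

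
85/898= 85/898  =  0.09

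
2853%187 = 48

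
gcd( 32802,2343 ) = 2343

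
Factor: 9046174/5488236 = 2^(  -  1)*3^( - 4) *13^( - 1)*163^1*1303^( - 1 ) * 27749^1 = 4523087/2744118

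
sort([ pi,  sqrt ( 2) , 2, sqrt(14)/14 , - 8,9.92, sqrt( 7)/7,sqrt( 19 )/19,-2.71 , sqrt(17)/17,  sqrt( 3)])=[ - 8 , - 2.71, sqrt(19 )/19 , sqrt(17)/17, sqrt ( 14 ) /14 , sqrt( 7 ) /7, sqrt(2),  sqrt( 3) , 2 , pi , 9.92 ]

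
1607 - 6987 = -5380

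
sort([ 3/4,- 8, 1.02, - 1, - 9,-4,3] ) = [  -  9,-8, - 4,  -  1,  3/4,1.02,3]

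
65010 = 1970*33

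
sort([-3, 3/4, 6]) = [ -3, 3/4,  6]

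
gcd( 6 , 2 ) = 2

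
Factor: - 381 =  - 3^1*127^1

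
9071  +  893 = 9964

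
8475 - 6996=1479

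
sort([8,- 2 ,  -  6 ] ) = [ - 6, - 2, 8] 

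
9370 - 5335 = 4035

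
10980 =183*60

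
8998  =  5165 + 3833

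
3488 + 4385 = 7873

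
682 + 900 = 1582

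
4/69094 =2/34547 = 0.00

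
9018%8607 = 411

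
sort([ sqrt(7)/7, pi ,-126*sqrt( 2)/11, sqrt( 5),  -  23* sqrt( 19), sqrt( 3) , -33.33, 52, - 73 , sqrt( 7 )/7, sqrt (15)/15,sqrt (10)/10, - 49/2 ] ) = [  -  23*sqrt( 19 ), - 73, - 33.33, - 49/2, - 126* sqrt( 2 )/11, sqrt(15) /15,sqrt( 10) /10,sqrt(7 )/7,sqrt( 7 ) /7, sqrt(3), sqrt (5), pi,52]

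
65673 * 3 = 197019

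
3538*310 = 1096780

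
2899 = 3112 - 213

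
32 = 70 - 38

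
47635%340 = 35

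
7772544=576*13494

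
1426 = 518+908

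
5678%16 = 14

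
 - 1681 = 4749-6430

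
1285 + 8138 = 9423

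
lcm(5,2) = 10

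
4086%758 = 296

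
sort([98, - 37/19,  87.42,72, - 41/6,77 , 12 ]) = [-41/6, - 37/19,12,72, 77, 87.42,98] 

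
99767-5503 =94264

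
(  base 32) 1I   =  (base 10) 50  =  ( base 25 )20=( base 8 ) 62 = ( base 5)200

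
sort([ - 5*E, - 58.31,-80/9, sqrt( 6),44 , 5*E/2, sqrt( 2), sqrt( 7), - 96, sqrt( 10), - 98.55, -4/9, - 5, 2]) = [ - 98.55, - 96,- 58.31,- 5* E, - 80/9, - 5 , - 4/9, sqrt(2),2, sqrt( 6) , sqrt( 7 ), sqrt( 10),5 * E/2,44 ] 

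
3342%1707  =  1635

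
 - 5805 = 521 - 6326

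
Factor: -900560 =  - 2^4*5^1*11257^1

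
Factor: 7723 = 7723^1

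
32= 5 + 27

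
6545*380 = 2487100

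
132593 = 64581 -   -  68012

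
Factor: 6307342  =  2^1*3153671^1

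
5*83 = 415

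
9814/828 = 4907/414 =11.85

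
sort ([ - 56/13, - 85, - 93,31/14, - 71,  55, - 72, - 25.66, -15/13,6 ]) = [ - 93, - 85,  -  72, - 71, - 25.66,  -  56/13, - 15/13, 31/14, 6, 55 ] 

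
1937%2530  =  1937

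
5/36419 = 5/36419 = 0.00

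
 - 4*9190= -36760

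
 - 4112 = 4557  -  8669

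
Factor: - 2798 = -2^1*1399^1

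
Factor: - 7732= - 2^2*1933^1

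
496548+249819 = 746367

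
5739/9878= 5739/9878 = 0.58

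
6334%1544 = 158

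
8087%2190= 1517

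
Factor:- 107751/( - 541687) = 147/739 = 3^1*7^2*739^( - 1)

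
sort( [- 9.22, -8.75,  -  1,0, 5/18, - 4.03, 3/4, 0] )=[ - 9.22, - 8.75,- 4.03, -1, 0,0,5/18, 3/4] 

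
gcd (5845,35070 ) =5845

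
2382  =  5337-2955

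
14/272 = 7/136  =  0.05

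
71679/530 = 71679/530 = 135.24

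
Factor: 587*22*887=2^1*11^1*587^1*887^1 = 11454718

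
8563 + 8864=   17427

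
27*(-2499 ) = - 67473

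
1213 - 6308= - 5095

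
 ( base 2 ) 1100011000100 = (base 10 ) 6340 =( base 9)8624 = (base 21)e7j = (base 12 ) 3804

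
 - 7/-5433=7/5433 =0.00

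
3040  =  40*76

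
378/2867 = 378/2867 = 0.13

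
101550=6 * 16925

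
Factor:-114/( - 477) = 38/159 = 2^1*3^ ( - 1 )*19^1*53^( - 1)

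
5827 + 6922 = 12749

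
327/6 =54 + 1/2 =54.50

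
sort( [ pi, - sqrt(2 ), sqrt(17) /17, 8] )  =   [ - sqrt( 2) , sqrt(17 )/17, pi, 8]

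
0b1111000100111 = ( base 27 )afo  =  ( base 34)6N1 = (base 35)6aj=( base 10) 7719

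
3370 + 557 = 3927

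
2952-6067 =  - 3115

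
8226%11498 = 8226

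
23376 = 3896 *6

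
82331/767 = 82331/767 = 107.34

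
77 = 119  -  42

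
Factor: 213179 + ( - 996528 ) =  - 783349= -7^1*47^1*2381^1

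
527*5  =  2635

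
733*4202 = 3080066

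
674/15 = 674/15 = 44.93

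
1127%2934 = 1127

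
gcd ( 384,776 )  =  8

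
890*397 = 353330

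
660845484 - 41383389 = 619462095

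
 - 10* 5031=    - 50310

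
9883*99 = 978417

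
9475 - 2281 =7194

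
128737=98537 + 30200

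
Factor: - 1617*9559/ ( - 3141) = 3^(  -  1)*7^2*11^3*79^1*349^( - 1 )= 5152301/1047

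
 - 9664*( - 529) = 5112256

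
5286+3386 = 8672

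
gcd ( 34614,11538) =11538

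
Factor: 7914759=3^1*2638253^1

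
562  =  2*281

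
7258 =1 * 7258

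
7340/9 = 7340/9 =815.56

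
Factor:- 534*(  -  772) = 2^3*3^1*89^1 * 193^1 = 412248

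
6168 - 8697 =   -  2529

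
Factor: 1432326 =2^1 * 3^1*7^1*67^1*509^1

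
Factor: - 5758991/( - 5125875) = 3^(-1)*5^( -3)*7^1* 13669^( - 1) * 822713^1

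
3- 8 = -5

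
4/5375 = 4/5375=0.00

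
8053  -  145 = 7908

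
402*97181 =39066762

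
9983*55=549065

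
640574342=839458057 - 198883715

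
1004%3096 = 1004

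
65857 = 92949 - 27092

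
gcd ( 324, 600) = 12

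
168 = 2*84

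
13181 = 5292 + 7889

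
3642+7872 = 11514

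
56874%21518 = 13838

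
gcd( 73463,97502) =1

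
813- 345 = 468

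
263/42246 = 263/42246 = 0.01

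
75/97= 75/97 = 0.77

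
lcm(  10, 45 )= 90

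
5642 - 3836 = 1806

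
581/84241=581/84241 = 0.01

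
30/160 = 3/16 = 0.19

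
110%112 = 110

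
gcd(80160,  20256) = 96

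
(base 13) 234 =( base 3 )112010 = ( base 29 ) d4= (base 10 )381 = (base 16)17D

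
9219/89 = 9219/89 = 103.58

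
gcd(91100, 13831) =1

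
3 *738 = 2214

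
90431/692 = 130+471/692 = 130.68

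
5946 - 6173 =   -  227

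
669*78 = 52182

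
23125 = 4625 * 5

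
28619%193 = 55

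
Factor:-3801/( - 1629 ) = 7/3 = 3^(  -  1 ) * 7^1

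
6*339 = 2034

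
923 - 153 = 770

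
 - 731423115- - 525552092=-205871023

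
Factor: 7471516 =2^2*13^1*53^1 * 2711^1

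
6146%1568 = 1442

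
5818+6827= 12645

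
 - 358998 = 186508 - 545506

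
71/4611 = 71/4611 = 0.02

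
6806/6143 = 6806/6143 = 1.11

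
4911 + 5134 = 10045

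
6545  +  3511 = 10056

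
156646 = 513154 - 356508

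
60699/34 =1785  +  9/34= 1785.26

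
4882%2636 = 2246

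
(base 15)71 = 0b1101010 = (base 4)1222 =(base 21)51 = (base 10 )106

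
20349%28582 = 20349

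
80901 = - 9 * ( - 8989 ) 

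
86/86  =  1 = 1.00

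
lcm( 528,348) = 15312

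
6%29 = 6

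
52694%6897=4415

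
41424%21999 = 19425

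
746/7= 746/7 =106.57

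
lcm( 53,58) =3074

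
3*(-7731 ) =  - 23193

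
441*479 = 211239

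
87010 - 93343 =-6333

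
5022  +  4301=9323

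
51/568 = 51/568 = 0.09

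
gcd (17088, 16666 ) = 2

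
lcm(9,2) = 18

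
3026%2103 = 923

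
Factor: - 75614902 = - 2^1*11^1*37^1*92893^1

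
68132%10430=5552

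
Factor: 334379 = 334379^1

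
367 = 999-632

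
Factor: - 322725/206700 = -2^( - 2 )*53^( - 1 )*331^1  =  -331/212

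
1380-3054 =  - 1674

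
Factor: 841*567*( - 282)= - 134470854 = - 2^1*3^5*7^1*29^2 * 47^1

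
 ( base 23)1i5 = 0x3b4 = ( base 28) 15o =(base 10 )948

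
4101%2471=1630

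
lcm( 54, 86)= 2322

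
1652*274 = 452648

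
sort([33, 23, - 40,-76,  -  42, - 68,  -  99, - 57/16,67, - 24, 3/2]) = [ - 99, - 76, - 68, - 42, - 40, - 24, - 57/16,3/2,23 , 33,67] 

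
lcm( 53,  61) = 3233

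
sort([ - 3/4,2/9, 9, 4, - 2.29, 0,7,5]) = [ - 2.29, - 3/4, 0, 2/9,4,  5,7, 9]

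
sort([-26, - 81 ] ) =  [ -81, - 26]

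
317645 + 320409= 638054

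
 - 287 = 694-981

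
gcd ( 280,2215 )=5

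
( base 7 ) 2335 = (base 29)10i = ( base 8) 1533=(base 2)1101011011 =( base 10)859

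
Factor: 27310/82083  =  2^1*3^( - 1)*5^1 * 2731^1*27361^( - 1)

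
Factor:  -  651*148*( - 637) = 2^2*3^1 * 7^3 * 13^1*31^1*37^1  =  61373676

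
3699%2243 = 1456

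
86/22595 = 86/22595 = 0.00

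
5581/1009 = 5  +  536/1009 = 5.53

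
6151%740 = 231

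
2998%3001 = 2998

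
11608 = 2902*4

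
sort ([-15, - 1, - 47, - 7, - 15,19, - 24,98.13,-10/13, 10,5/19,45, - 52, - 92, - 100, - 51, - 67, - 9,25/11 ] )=[ - 100, - 92,- 67, - 52,  -  51,-47, -24,-15, - 15, - 9,-7, - 1,  -  10/13,5/19, 25/11, 10, 19,45,98.13 ]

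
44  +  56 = 100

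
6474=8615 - 2141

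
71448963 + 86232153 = 157681116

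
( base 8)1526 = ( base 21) 1JE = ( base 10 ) 854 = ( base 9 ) 1148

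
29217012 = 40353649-11136637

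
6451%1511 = 407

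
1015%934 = 81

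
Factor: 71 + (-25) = 46 = 2^1 * 23^1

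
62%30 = 2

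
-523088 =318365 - 841453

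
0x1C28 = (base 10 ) 7208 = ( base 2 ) 1110000101000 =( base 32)718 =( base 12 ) 4208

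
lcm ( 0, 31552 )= 0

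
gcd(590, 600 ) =10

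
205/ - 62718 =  - 205/62718 = - 0.00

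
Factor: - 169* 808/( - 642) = 2^2 * 3^( - 1)*13^2*101^1*107^( - 1) = 68276/321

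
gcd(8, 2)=2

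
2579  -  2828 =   -  249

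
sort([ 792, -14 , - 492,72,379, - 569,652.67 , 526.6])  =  [ - 569 , - 492 , - 14,72,379,526.6,652.67, 792 ]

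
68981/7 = 68981/7 = 9854.43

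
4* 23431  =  93724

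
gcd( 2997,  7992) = 999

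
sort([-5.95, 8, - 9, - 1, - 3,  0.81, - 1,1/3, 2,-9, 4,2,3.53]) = [ - 9,-9, - 5.95, - 3,  -  1,-1,  1/3,0.81,2,2,  3.53, 4,8 ] 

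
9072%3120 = 2832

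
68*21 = 1428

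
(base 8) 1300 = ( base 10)704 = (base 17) 277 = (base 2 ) 1011000000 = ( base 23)17E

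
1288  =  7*184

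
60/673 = 60/673=0.09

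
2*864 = 1728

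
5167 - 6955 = -1788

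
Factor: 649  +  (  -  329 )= 2^6*5^1 =320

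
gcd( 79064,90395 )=1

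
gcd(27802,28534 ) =2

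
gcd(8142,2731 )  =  1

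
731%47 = 26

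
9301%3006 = 283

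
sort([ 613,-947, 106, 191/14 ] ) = [ - 947, 191/14, 106,613]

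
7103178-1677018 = 5426160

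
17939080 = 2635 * 6808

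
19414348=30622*634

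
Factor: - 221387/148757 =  - 7^( - 1 ) * 79^( - 1)*823^1 = - 823/553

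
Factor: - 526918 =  - 2^1*7^1*61^1*617^1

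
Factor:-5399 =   -  5399^1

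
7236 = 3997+3239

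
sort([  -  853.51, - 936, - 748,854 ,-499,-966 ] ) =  [ - 966, - 936, - 853.51, - 748 , - 499,854]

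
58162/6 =9693 + 2/3=9693.67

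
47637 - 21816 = 25821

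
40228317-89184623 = - 48956306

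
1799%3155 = 1799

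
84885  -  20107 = 64778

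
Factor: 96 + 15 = 111=3^1 * 37^1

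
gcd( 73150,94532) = 2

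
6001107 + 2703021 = 8704128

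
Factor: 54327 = 3^1*7^1*13^1*199^1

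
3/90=1/30 = 0.03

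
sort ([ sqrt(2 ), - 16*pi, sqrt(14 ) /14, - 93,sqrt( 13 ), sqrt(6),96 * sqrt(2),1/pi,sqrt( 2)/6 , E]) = [ - 93, - 16*pi,  sqrt(2)/6, sqrt (14 )/14,1/pi, sqrt(2 ) , sqrt(6), E,sqrt(13), 96*sqrt(2) ]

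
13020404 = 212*61417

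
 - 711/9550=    - 711/9550  =  - 0.07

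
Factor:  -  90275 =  - 5^2*23^1*157^1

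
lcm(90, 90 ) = 90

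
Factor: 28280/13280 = 2^(  -  2)*7^1 * 83^ ( -1)*101^1  =  707/332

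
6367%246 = 217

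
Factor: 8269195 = 5^1*11^1*251^1*599^1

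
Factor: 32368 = 2^4*7^1*17^2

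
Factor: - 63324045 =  -3^3*5^1*67^1*7001^1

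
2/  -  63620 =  - 1/31810 = - 0.00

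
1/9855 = 1/9855   =  0.00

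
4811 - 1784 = 3027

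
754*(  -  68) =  - 51272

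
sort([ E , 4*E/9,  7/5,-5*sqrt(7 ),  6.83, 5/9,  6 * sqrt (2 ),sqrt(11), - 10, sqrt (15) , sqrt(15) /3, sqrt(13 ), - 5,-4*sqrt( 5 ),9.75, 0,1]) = [-5*sqrt(7 ) ,- 10,-4*sqrt( 5), - 5,  0,5/9,  1,4 *E/9, sqrt(15)/3, 7/5,E,sqrt(11),  sqrt(13) , sqrt(15),  6.83, 6*sqrt( 2),9.75]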